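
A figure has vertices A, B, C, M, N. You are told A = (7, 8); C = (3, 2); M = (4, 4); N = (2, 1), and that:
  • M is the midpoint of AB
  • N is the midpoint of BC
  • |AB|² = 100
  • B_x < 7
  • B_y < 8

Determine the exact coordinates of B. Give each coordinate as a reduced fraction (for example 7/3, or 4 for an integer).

B = (1, 0)

1. B_x = 1  [B = 2·M−A = 2·(4, 4)−(7, 8)]
2. B_y = 0  [B = 2·M−A = 2·(4, 4)−(7, 8)]
   so B = (1, 0)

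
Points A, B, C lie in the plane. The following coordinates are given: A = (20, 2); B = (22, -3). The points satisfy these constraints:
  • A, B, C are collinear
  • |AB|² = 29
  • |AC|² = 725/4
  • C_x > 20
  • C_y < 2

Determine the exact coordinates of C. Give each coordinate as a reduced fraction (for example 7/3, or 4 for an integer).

1. C_x = 25  [[A, B, C are collinear ⇒ 5x+2y-104=0] ∩ [|C−(20, 2)|²=725/4]]
2. C_y = -21/2  [[A, B, C are collinear ⇒ 5x+2y-104=0] ∩ [|C−(20, 2)|²=725/4]]
   so C = (25, -21/2)

C = (25, -21/2)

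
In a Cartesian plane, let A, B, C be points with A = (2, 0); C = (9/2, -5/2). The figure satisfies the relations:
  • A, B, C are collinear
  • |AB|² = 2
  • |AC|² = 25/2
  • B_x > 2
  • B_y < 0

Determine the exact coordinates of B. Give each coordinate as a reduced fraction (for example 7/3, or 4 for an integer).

1. B_x = 3  [[A, B, C are collinear ⇒ -5/2x-5/2y+5=0] ∩ [|B−(2, 0)|²=2]]
2. B_y = -1  [[A, B, C are collinear ⇒ -5/2x-5/2y+5=0] ∩ [|B−(2, 0)|²=2]]
   so B = (3, -1)

B = (3, -1)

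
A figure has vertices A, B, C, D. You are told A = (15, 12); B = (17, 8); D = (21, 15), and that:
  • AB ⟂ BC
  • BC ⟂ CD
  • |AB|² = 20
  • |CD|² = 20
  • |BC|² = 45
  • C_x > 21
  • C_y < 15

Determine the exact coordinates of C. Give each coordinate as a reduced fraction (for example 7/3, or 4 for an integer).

C = (23, 11)

1. C_x = 23  [[AB ⟂ BC ⇒ 2x-4y-2=0] ∩ [|C−(21, 15)|²=20]]
2. C_y = 11  [[AB ⟂ BC ⇒ 2x-4y-2=0] ∩ [|C−(21, 15)|²=20]]
   so C = (23, 11)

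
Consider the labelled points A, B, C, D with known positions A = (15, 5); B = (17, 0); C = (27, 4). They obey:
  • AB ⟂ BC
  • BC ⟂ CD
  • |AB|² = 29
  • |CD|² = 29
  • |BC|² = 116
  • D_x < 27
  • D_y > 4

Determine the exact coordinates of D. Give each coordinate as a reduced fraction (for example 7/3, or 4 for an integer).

D = (25, 9)

1. D_x = 25  [[BC ⟂ CD ⇒ 10x+4y-286=0] ∩ [|D−(27, 4)|²=29]]
2. D_y = 9  [[BC ⟂ CD ⇒ 10x+4y-286=0] ∩ [|D−(27, 4)|²=29]]
   so D = (25, 9)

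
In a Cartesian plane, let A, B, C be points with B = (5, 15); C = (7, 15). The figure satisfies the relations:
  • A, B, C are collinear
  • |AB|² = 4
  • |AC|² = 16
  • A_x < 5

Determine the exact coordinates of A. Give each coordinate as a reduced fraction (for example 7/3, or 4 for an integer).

A = (3, 15)

1. A_x = 3  [[A, B, C are collinear ⇒ 2y-30=0] ∩ [|A−(5, 15)|²=4]]
2. A_y = 15  [[A, B, C are collinear ⇒ 2y-30=0] ∩ [|A−(5, 15)|²=4]]
   so A = (3, 15)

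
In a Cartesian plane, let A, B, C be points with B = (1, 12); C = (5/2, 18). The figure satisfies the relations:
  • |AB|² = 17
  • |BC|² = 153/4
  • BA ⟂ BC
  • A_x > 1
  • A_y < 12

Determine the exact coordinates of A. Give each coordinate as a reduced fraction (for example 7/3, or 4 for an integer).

A = (5, 11)

1. A_x = 5  [[BA ⟂ BC ⇒ 3/2x+6y-147/2=0] ∩ [|A−(1, 12)|²=17]]
2. A_y = 11  [[BA ⟂ BC ⇒ 3/2x+6y-147/2=0] ∩ [|A−(1, 12)|²=17]]
   so A = (5, 11)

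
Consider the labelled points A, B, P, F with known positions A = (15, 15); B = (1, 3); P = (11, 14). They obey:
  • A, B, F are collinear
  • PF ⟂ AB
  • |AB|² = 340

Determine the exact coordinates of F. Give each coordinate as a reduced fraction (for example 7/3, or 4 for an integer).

1. F_x = 61/5  [[A, B, F are collinear ⇒ 12x-14y+30=0] ∩ [PF ⟂ AB ⇒ -14x-12y+322=0]]
2. F_y = 63/5  [[A, B, F are collinear ⇒ 12x-14y+30=0] ∩ [PF ⟂ AB ⇒ -14x-12y+322=0]]
   so F = (61/5, 63/5)

F = (61/5, 63/5)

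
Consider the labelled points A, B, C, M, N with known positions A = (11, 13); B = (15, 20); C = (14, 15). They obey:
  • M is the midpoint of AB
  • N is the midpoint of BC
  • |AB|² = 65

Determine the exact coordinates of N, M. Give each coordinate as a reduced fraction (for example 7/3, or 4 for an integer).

N = (29/2, 35/2)
M = (13, 33/2)

1. M_x = 13  [2·M = A+B = (11, 13)+(15, 20)]
2. M_y = 33/2  [2·M = A+B = (11, 13)+(15, 20)]
   so M = (13, 33/2)
3. N_x = 29/2  [2·N = B+C = (15, 20)+(14, 15)]
4. N_y = 35/2  [2·N = B+C = (15, 20)+(14, 15)]
   so N = (29/2, 35/2)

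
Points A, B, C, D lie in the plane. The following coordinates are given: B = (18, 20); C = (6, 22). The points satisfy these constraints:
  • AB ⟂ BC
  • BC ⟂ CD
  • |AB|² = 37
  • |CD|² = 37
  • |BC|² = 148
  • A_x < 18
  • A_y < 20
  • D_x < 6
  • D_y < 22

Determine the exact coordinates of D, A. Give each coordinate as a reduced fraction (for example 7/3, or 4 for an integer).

D = (5, 16)
A = (17, 14)

1. D_x = 5  [[BC ⟂ CD ⇒ -12x+2y+28=0] ∩ [|D−(6, 22)|²=37]]
2. D_y = 16  [[BC ⟂ CD ⇒ -12x+2y+28=0] ∩ [|D−(6, 22)|²=37]]
   so D = (5, 16)
3. A_x = 17  [[AB ⟂ BC ⇒ 12x-2y-176=0] ∩ [|A−(18, 20)|²=37]]
4. A_y = 14  [[AB ⟂ BC ⇒ 12x-2y-176=0] ∩ [|A−(18, 20)|²=37]]
   so A = (17, 14)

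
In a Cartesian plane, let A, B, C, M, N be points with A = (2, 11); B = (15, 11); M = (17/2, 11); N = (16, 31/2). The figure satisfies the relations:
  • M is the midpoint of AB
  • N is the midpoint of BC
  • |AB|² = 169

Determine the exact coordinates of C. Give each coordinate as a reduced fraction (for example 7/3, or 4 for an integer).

C = (17, 20)

1. C_x = 17  [C = 2·N−B = 2·(16, 31/2)−(15, 11)]
2. C_y = 20  [C = 2·N−B = 2·(16, 31/2)−(15, 11)]
   so C = (17, 20)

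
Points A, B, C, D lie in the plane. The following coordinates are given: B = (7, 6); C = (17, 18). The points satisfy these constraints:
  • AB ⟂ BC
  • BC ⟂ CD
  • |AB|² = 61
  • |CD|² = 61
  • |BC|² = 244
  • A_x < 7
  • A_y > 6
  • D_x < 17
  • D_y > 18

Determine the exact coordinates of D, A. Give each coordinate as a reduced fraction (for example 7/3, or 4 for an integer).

1. D_x = 11  [[BC ⟂ CD ⇒ 10x+12y-386=0] ∩ [|D−(17, 18)|²=61]]
2. D_y = 23  [[BC ⟂ CD ⇒ 10x+12y-386=0] ∩ [|D−(17, 18)|²=61]]
   so D = (11, 23)
3. A_x = 1  [[AB ⟂ BC ⇒ -10x-12y+142=0] ∩ [|A−(7, 6)|²=61]]
4. A_y = 11  [[AB ⟂ BC ⇒ -10x-12y+142=0] ∩ [|A−(7, 6)|²=61]]
   so A = (1, 11)

D = (11, 23)
A = (1, 11)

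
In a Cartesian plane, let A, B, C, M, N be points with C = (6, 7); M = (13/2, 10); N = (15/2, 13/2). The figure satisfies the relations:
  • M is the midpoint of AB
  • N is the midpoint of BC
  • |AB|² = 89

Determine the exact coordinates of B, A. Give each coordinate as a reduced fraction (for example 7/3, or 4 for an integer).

1. B_x = 9  [B = 2·N−C = 2·(15/2, 13/2)−(6, 7)]
2. B_y = 6  [B = 2·N−C = 2·(15/2, 13/2)−(6, 7)]
   so B = (9, 6)
3. A_x = 4  [A = 2·M−B = 2·(13/2, 10)−(9, 6)]
4. A_y = 14  [A = 2·M−B = 2·(13/2, 10)−(9, 6)]
   so A = (4, 14)

B = (9, 6)
A = (4, 14)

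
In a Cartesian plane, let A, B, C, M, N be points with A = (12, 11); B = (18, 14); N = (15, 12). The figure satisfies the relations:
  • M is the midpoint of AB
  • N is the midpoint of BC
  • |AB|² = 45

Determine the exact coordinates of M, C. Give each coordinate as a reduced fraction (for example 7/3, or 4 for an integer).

M = (15, 25/2)
C = (12, 10)

1. M_x = 15  [2·M = A+B = (12, 11)+(18, 14)]
2. M_y = 25/2  [2·M = A+B = (12, 11)+(18, 14)]
   so M = (15, 25/2)
3. C_x = 12  [C = 2·N−B = 2·(15, 12)−(18, 14)]
4. C_y = 10  [C = 2·N−B = 2·(15, 12)−(18, 14)]
   so C = (12, 10)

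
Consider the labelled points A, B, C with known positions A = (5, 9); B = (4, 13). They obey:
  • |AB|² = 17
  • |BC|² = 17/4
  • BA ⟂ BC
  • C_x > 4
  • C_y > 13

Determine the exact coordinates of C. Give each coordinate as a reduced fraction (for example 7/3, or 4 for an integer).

C = (6, 27/2)

1. C_x = 6  [[BA ⟂ BC ⇒ 1x-4y+48=0] ∩ [|C−(4, 13)|²=17/4]]
2. C_y = 27/2  [[BA ⟂ BC ⇒ 1x-4y+48=0] ∩ [|C−(4, 13)|²=17/4]]
   so C = (6, 27/2)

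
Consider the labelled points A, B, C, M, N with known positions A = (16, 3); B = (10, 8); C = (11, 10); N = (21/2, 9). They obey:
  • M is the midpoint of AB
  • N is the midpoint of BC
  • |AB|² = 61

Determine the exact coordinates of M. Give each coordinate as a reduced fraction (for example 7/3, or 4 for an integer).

M = (13, 11/2)

1. M_x = 13  [2·M = A+B = (16, 3)+(10, 8)]
2. M_y = 11/2  [2·M = A+B = (16, 3)+(10, 8)]
   so M = (13, 11/2)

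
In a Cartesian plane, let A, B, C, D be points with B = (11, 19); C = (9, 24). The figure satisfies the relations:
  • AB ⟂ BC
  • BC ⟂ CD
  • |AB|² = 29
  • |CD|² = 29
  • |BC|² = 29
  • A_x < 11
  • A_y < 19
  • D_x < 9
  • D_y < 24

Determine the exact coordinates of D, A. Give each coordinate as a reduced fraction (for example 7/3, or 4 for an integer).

D = (4, 22)
A = (6, 17)

1. D_x = 4  [[BC ⟂ CD ⇒ -2x+5y-102=0] ∩ [|D−(9, 24)|²=29]]
2. D_y = 22  [[BC ⟂ CD ⇒ -2x+5y-102=0] ∩ [|D−(9, 24)|²=29]]
   so D = (4, 22)
3. A_x = 6  [[AB ⟂ BC ⇒ 2x-5y+73=0] ∩ [|A−(11, 19)|²=29]]
4. A_y = 17  [[AB ⟂ BC ⇒ 2x-5y+73=0] ∩ [|A−(11, 19)|²=29]]
   so A = (6, 17)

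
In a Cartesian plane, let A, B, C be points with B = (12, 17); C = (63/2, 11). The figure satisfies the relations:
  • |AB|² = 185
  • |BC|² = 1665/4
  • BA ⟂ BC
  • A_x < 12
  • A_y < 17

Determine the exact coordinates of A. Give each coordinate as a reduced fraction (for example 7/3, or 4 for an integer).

1. A_x = 8  [[BA ⟂ BC ⇒ 39/2x-6y-132=0] ∩ [|A−(12, 17)|²=185]]
2. A_y = 4  [[BA ⟂ BC ⇒ 39/2x-6y-132=0] ∩ [|A−(12, 17)|²=185]]
   so A = (8, 4)

A = (8, 4)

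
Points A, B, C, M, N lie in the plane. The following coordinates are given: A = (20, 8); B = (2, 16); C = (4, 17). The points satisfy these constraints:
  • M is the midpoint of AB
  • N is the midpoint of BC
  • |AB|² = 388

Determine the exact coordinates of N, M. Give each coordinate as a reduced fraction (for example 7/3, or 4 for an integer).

N = (3, 33/2)
M = (11, 12)

1. M_x = 11  [2·M = A+B = (20, 8)+(2, 16)]
2. M_y = 12  [2·M = A+B = (20, 8)+(2, 16)]
   so M = (11, 12)
3. N_x = 3  [2·N = B+C = (2, 16)+(4, 17)]
4. N_y = 33/2  [2·N = B+C = (2, 16)+(4, 17)]
   so N = (3, 33/2)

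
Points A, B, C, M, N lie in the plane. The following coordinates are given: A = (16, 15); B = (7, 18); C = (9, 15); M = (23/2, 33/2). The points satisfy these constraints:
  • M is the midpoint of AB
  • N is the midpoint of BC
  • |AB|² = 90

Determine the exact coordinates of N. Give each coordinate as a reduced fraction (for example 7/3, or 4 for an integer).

1. N_x = 8  [2·N = B+C = (7, 18)+(9, 15)]
2. N_y = 33/2  [2·N = B+C = (7, 18)+(9, 15)]
   so N = (8, 33/2)

N = (8, 33/2)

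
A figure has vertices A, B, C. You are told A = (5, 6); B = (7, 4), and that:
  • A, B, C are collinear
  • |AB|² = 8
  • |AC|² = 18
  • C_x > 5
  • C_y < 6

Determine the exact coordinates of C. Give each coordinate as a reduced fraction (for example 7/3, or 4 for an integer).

1. C_x = 8  [[A, B, C are collinear ⇒ 2x+2y-22=0] ∩ [|C−(5, 6)|²=18]]
2. C_y = 3  [[A, B, C are collinear ⇒ 2x+2y-22=0] ∩ [|C−(5, 6)|²=18]]
   so C = (8, 3)

C = (8, 3)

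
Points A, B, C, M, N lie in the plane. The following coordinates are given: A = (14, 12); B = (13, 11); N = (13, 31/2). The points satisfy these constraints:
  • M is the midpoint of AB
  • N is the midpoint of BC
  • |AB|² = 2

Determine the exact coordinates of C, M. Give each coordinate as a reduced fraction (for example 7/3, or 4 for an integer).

1. M_x = 27/2  [2·M = A+B = (14, 12)+(13, 11)]
2. M_y = 23/2  [2·M = A+B = (14, 12)+(13, 11)]
   so M = (27/2, 23/2)
3. C_x = 13  [C = 2·N−B = 2·(13, 31/2)−(13, 11)]
4. C_y = 20  [C = 2·N−B = 2·(13, 31/2)−(13, 11)]
   so C = (13, 20)

C = (13, 20)
M = (27/2, 23/2)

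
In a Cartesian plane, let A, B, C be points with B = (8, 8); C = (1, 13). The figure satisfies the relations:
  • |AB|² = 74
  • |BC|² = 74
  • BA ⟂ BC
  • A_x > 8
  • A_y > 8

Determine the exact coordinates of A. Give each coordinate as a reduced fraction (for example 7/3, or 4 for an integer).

1. A_x = 13  [[BA ⟂ BC ⇒ -7x+5y+16=0] ∩ [|A−(8, 8)|²=74]]
2. A_y = 15  [[BA ⟂ BC ⇒ -7x+5y+16=0] ∩ [|A−(8, 8)|²=74]]
   so A = (13, 15)

A = (13, 15)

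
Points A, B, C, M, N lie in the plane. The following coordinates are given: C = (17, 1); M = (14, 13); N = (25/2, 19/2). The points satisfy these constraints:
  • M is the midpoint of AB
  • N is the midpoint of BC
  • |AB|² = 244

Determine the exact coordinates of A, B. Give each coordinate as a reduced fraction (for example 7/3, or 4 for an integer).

A = (20, 8)
B = (8, 18)

1. B_x = 8  [B = 2·N−C = 2·(25/2, 19/2)−(17, 1)]
2. B_y = 18  [B = 2·N−C = 2·(25/2, 19/2)−(17, 1)]
   so B = (8, 18)
3. A_x = 20  [A = 2·M−B = 2·(14, 13)−(8, 18)]
4. A_y = 8  [A = 2·M−B = 2·(14, 13)−(8, 18)]
   so A = (20, 8)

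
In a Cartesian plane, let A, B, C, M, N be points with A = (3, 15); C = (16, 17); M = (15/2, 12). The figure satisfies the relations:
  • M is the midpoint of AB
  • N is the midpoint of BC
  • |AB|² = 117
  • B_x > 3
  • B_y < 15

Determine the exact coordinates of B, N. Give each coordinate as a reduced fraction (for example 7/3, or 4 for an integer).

1. B_x = 12  [B = 2·M−A = 2·(15/2, 12)−(3, 15)]
2. B_y = 9  [B = 2·M−A = 2·(15/2, 12)−(3, 15)]
   so B = (12, 9)
3. N_x = 14  [2·N = B+C = (12, 9)+(16, 17)]
4. N_y = 13  [2·N = B+C = (12, 9)+(16, 17)]
   so N = (14, 13)

B = (12, 9)
N = (14, 13)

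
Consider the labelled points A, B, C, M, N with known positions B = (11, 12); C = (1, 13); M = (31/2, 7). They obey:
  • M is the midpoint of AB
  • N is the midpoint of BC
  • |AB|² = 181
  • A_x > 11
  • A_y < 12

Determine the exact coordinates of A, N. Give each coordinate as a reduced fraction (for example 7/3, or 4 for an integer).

A = (20, 2)
N = (6, 25/2)

1. A_x = 20  [A = 2·M−B = 2·(31/2, 7)−(11, 12)]
2. A_y = 2  [A = 2·M−B = 2·(31/2, 7)−(11, 12)]
   so A = (20, 2)
3. N_x = 6  [2·N = B+C = (11, 12)+(1, 13)]
4. N_y = 25/2  [2·N = B+C = (11, 12)+(1, 13)]
   so N = (6, 25/2)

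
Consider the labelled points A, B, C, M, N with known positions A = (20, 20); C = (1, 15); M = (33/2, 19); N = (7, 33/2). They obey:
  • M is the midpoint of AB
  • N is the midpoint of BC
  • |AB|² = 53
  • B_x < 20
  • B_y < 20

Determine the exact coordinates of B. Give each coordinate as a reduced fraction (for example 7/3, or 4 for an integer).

1. B_x = 13  [B = 2·M−A = 2·(33/2, 19)−(20, 20)]
2. B_y = 18  [B = 2·M−A = 2·(33/2, 19)−(20, 20)]
   so B = (13, 18)

B = (13, 18)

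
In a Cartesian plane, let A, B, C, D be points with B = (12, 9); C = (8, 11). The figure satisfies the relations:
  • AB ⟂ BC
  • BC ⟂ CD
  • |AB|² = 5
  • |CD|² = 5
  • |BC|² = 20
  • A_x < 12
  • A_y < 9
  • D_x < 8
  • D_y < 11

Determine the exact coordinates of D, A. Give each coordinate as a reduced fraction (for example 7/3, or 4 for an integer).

D = (7, 9)
A = (11, 7)

1. D_x = 7  [[BC ⟂ CD ⇒ -4x+2y+10=0] ∩ [|D−(8, 11)|²=5]]
2. D_y = 9  [[BC ⟂ CD ⇒ -4x+2y+10=0] ∩ [|D−(8, 11)|²=5]]
   so D = (7, 9)
3. A_x = 11  [[AB ⟂ BC ⇒ 4x-2y-30=0] ∩ [|A−(12, 9)|²=5]]
4. A_y = 7  [[AB ⟂ BC ⇒ 4x-2y-30=0] ∩ [|A−(12, 9)|²=5]]
   so A = (11, 7)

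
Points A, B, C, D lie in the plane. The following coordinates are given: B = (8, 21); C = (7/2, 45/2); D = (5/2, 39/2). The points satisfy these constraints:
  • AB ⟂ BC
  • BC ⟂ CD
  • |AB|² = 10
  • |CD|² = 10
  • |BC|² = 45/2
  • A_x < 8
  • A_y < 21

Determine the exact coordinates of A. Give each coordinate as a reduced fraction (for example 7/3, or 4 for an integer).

1. A_x = 7  [[AB ⟂ BC ⇒ 9/2x-3/2y-9/2=0] ∩ [|A−(8, 21)|²=10]]
2. A_y = 18  [[AB ⟂ BC ⇒ 9/2x-3/2y-9/2=0] ∩ [|A−(8, 21)|²=10]]
   so A = (7, 18)

A = (7, 18)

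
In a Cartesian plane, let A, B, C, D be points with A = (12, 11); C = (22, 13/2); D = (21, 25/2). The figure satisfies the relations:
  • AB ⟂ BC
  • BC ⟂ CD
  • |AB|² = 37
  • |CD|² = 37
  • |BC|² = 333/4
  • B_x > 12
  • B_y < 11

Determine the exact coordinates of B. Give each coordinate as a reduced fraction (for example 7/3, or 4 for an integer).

B = (13, 5)

1. B_x = 13  [[BC ⟂ CD ⇒ 1x-6y+17=0] ∩ [|B−(12, 11)|²=37]]
2. B_y = 5  [[BC ⟂ CD ⇒ 1x-6y+17=0] ∩ [|B−(12, 11)|²=37]]
   so B = (13, 5)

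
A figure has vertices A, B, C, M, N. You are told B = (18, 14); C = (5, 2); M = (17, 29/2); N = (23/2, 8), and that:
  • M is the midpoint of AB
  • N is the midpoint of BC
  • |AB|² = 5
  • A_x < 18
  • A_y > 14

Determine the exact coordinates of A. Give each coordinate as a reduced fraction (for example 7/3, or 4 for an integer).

1. A_x = 16  [A = 2·M−B = 2·(17, 29/2)−(18, 14)]
2. A_y = 15  [A = 2·M−B = 2·(17, 29/2)−(18, 14)]
   so A = (16, 15)

A = (16, 15)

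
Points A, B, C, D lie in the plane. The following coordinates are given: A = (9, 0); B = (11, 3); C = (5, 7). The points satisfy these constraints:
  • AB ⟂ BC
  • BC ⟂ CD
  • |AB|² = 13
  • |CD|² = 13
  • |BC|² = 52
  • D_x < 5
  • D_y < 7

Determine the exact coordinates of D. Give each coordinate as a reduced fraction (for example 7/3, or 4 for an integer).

1. D_x = 3  [[BC ⟂ CD ⇒ -6x+4y+2=0] ∩ [|D−(5, 7)|²=13]]
2. D_y = 4  [[BC ⟂ CD ⇒ -6x+4y+2=0] ∩ [|D−(5, 7)|²=13]]
   so D = (3, 4)

D = (3, 4)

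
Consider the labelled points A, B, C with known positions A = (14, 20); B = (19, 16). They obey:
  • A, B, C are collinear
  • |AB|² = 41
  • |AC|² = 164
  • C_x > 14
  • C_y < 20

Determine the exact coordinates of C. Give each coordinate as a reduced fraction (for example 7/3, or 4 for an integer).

C = (24, 12)

1. C_x = 24  [[A, B, C are collinear ⇒ 4x+5y-156=0] ∩ [|C−(14, 20)|²=164]]
2. C_y = 12  [[A, B, C are collinear ⇒ 4x+5y-156=0] ∩ [|C−(14, 20)|²=164]]
   so C = (24, 12)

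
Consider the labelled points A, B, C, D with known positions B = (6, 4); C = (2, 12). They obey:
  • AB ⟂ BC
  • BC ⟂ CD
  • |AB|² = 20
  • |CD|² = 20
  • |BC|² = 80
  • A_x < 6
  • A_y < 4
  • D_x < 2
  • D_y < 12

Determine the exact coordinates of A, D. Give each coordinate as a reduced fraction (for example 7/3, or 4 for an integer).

A = (2, 2)
D = (-2, 10)

1. A_x = 2  [[AB ⟂ BC ⇒ 4x-8y+8=0] ∩ [|A−(6, 4)|²=20]]
2. A_y = 2  [[AB ⟂ BC ⇒ 4x-8y+8=0] ∩ [|A−(6, 4)|²=20]]
   so A = (2, 2)
3. D_x = -2  [[BC ⟂ CD ⇒ -4x+8y-88=0] ∩ [|D−(2, 12)|²=20]]
4. D_y = 10  [[BC ⟂ CD ⇒ -4x+8y-88=0] ∩ [|D−(2, 12)|²=20]]
   so D = (-2, 10)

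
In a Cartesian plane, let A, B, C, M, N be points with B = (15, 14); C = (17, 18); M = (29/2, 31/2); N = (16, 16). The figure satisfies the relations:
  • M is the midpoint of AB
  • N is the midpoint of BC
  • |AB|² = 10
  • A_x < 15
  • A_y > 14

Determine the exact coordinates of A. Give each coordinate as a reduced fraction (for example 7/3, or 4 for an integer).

A = (14, 17)

1. A_x = 14  [A = 2·M−B = 2·(29/2, 31/2)−(15, 14)]
2. A_y = 17  [A = 2·M−B = 2·(29/2, 31/2)−(15, 14)]
   so A = (14, 17)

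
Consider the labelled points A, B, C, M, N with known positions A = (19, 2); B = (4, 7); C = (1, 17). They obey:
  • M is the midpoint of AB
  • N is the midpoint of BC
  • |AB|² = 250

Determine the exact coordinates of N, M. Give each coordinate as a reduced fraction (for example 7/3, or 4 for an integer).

N = (5/2, 12)
M = (23/2, 9/2)

1. M_x = 23/2  [2·M = A+B = (19, 2)+(4, 7)]
2. M_y = 9/2  [2·M = A+B = (19, 2)+(4, 7)]
   so M = (23/2, 9/2)
3. N_x = 5/2  [2·N = B+C = (4, 7)+(1, 17)]
4. N_y = 12  [2·N = B+C = (4, 7)+(1, 17)]
   so N = (5/2, 12)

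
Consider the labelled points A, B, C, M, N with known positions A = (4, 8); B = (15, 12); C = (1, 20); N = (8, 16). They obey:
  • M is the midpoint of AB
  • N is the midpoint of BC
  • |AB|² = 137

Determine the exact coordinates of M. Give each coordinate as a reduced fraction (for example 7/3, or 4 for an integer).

1. M_x = 19/2  [2·M = A+B = (4, 8)+(15, 12)]
2. M_y = 10  [2·M = A+B = (4, 8)+(15, 12)]
   so M = (19/2, 10)

M = (19/2, 10)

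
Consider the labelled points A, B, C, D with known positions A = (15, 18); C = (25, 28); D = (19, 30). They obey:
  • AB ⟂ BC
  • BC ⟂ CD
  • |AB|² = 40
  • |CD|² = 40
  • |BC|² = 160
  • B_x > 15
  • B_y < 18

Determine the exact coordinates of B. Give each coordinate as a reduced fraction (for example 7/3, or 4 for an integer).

1. B_x = 21  [[BC ⟂ CD ⇒ 6x-2y-94=0] ∩ [|B−(15, 18)|²=40]]
2. B_y = 16  [[BC ⟂ CD ⇒ 6x-2y-94=0] ∩ [|B−(15, 18)|²=40]]
   so B = (21, 16)

B = (21, 16)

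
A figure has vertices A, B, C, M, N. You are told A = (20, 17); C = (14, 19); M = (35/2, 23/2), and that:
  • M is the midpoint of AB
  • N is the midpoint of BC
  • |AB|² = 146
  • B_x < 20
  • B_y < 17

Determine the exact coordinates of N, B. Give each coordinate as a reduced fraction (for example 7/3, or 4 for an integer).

1. B_x = 15  [B = 2·M−A = 2·(35/2, 23/2)−(20, 17)]
2. B_y = 6  [B = 2·M−A = 2·(35/2, 23/2)−(20, 17)]
   so B = (15, 6)
3. N_x = 29/2  [2·N = B+C = (15, 6)+(14, 19)]
4. N_y = 25/2  [2·N = B+C = (15, 6)+(14, 19)]
   so N = (29/2, 25/2)

N = (29/2, 25/2)
B = (15, 6)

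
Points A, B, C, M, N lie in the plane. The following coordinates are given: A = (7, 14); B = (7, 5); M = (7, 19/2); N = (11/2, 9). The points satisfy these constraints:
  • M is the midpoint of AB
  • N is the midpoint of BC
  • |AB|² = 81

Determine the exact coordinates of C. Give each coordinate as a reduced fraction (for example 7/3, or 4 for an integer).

C = (4, 13)

1. C_x = 4  [C = 2·N−B = 2·(11/2, 9)−(7, 5)]
2. C_y = 13  [C = 2·N−B = 2·(11/2, 9)−(7, 5)]
   so C = (4, 13)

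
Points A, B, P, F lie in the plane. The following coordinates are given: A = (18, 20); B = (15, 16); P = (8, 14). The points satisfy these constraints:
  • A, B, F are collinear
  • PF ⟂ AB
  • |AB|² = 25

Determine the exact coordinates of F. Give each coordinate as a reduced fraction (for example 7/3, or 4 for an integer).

1. F_x = 288/25  [[A, B, F are collinear ⇒ 4x-3y-12=0] ∩ [PF ⟂ AB ⇒ -3x-4y+80=0]]
2. F_y = 284/25  [[A, B, F are collinear ⇒ 4x-3y-12=0] ∩ [PF ⟂ AB ⇒ -3x-4y+80=0]]
   so F = (288/25, 284/25)

F = (288/25, 284/25)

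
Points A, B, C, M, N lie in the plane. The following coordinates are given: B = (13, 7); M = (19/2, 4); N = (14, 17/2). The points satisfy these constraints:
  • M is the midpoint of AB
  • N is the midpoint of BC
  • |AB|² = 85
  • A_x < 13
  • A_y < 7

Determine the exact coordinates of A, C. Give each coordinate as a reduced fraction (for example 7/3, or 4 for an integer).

A = (6, 1)
C = (15, 10)

1. A_x = 6  [A = 2·M−B = 2·(19/2, 4)−(13, 7)]
2. A_y = 1  [A = 2·M−B = 2·(19/2, 4)−(13, 7)]
   so A = (6, 1)
3. C_x = 15  [C = 2·N−B = 2·(14, 17/2)−(13, 7)]
4. C_y = 10  [C = 2·N−B = 2·(14, 17/2)−(13, 7)]
   so C = (15, 10)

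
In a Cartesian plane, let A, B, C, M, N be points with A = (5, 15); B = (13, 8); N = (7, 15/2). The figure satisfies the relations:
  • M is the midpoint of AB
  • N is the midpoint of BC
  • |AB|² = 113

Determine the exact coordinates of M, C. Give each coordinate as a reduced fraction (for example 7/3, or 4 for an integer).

1. M_x = 9  [2·M = A+B = (5, 15)+(13, 8)]
2. M_y = 23/2  [2·M = A+B = (5, 15)+(13, 8)]
   so M = (9, 23/2)
3. C_x = 1  [C = 2·N−B = 2·(7, 15/2)−(13, 8)]
4. C_y = 7  [C = 2·N−B = 2·(7, 15/2)−(13, 8)]
   so C = (1, 7)

M = (9, 23/2)
C = (1, 7)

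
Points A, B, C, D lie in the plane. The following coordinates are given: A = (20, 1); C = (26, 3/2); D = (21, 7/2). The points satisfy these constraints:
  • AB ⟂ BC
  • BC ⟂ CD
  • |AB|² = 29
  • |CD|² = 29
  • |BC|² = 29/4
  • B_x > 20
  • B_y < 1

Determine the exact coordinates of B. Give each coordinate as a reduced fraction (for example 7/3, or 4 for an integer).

B = (25, -1)

1. B_x = 25  [[BC ⟂ CD ⇒ 5x-2y-127=0] ∩ [|B−(20, 1)|²=29]]
2. B_y = -1  [[BC ⟂ CD ⇒ 5x-2y-127=0] ∩ [|B−(20, 1)|²=29]]
   so B = (25, -1)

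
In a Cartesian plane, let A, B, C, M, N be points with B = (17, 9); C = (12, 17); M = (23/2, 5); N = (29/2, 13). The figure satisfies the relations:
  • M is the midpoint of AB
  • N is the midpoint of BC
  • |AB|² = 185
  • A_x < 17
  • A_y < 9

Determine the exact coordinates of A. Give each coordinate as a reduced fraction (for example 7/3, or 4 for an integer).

1. A_x = 6  [A = 2·M−B = 2·(23/2, 5)−(17, 9)]
2. A_y = 1  [A = 2·M−B = 2·(23/2, 5)−(17, 9)]
   so A = (6, 1)

A = (6, 1)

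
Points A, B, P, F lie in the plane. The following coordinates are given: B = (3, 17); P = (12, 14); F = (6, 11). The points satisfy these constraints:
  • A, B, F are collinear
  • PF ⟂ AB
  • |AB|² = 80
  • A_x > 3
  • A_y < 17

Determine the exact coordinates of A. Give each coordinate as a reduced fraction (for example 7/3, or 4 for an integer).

A = (7, 9)

1. A_x = 7  [[A, B, F are collinear ⇒ 6x+3y-69=0] ∩ [|A−(3, 17)|²=80]]
2. A_y = 9  [[A, B, F are collinear ⇒ 6x+3y-69=0] ∩ [|A−(3, 17)|²=80]]
   so A = (7, 9)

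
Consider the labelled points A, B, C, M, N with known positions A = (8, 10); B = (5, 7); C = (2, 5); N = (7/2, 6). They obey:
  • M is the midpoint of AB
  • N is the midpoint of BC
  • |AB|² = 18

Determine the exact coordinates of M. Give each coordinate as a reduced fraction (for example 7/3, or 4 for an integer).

M = (13/2, 17/2)

1. M_x = 13/2  [2·M = A+B = (8, 10)+(5, 7)]
2. M_y = 17/2  [2·M = A+B = (8, 10)+(5, 7)]
   so M = (13/2, 17/2)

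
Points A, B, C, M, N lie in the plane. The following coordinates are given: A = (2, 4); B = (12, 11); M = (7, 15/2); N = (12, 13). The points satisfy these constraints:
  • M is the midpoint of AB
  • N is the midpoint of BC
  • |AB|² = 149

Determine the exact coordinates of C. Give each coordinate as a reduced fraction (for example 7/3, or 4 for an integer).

C = (12, 15)

1. C_x = 12  [C = 2·N−B = 2·(12, 13)−(12, 11)]
2. C_y = 15  [C = 2·N−B = 2·(12, 13)−(12, 11)]
   so C = (12, 15)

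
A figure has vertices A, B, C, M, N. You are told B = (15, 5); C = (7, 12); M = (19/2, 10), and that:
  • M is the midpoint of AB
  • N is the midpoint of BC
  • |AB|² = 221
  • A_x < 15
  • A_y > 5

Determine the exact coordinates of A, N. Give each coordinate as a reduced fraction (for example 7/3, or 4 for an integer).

1. A_x = 4  [A = 2·M−B = 2·(19/2, 10)−(15, 5)]
2. A_y = 15  [A = 2·M−B = 2·(19/2, 10)−(15, 5)]
   so A = (4, 15)
3. N_x = 11  [2·N = B+C = (15, 5)+(7, 12)]
4. N_y = 17/2  [2·N = B+C = (15, 5)+(7, 12)]
   so N = (11, 17/2)

A = (4, 15)
N = (11, 17/2)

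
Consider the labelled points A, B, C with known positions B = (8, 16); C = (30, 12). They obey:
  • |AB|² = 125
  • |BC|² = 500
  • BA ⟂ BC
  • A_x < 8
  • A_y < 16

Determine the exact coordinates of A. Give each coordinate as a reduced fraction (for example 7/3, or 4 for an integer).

A = (6, 5)

1. A_x = 6  [[BA ⟂ BC ⇒ 22x-4y-112=0] ∩ [|A−(8, 16)|²=125]]
2. A_y = 5  [[BA ⟂ BC ⇒ 22x-4y-112=0] ∩ [|A−(8, 16)|²=125]]
   so A = (6, 5)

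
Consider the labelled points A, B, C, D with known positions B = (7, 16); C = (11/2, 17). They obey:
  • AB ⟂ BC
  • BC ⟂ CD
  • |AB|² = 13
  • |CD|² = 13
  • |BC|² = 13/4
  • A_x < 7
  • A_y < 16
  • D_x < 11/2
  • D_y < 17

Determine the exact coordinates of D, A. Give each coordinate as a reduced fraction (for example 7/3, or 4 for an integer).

1. D_x = 7/2  [[BC ⟂ CD ⇒ -3/2x+1y-35/4=0] ∩ [|D−(11/2, 17)|²=13]]
2. D_y = 14  [[BC ⟂ CD ⇒ -3/2x+1y-35/4=0] ∩ [|D−(11/2, 17)|²=13]]
   so D = (7/2, 14)
3. A_x = 5  [[AB ⟂ BC ⇒ 3/2x-1y+11/2=0] ∩ [|A−(7, 16)|²=13]]
4. A_y = 13  [[AB ⟂ BC ⇒ 3/2x-1y+11/2=0] ∩ [|A−(7, 16)|²=13]]
   so A = (5, 13)

D = (7/2, 14)
A = (5, 13)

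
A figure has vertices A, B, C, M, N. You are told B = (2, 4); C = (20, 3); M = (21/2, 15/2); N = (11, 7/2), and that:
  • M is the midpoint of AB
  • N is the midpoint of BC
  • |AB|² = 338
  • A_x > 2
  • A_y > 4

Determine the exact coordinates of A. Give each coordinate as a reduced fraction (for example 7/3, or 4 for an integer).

1. A_x = 19  [A = 2·M−B = 2·(21/2, 15/2)−(2, 4)]
2. A_y = 11  [A = 2·M−B = 2·(21/2, 15/2)−(2, 4)]
   so A = (19, 11)

A = (19, 11)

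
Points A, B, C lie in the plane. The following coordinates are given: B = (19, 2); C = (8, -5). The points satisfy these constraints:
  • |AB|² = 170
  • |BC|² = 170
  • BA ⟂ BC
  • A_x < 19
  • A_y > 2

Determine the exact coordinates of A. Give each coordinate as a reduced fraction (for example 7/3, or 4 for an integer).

A = (12, 13)

1. A_x = 12  [[BA ⟂ BC ⇒ -11x-7y+223=0] ∩ [|A−(19, 2)|²=170]]
2. A_y = 13  [[BA ⟂ BC ⇒ -11x-7y+223=0] ∩ [|A−(19, 2)|²=170]]
   so A = (12, 13)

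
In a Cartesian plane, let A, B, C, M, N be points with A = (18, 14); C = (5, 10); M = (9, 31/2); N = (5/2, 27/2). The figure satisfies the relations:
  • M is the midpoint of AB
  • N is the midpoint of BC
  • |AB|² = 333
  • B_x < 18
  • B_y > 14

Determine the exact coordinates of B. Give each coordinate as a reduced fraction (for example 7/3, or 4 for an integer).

1. B_x = 0  [B = 2·M−A = 2·(9, 31/2)−(18, 14)]
2. B_y = 17  [B = 2·M−A = 2·(9, 31/2)−(18, 14)]
   so B = (0, 17)

B = (0, 17)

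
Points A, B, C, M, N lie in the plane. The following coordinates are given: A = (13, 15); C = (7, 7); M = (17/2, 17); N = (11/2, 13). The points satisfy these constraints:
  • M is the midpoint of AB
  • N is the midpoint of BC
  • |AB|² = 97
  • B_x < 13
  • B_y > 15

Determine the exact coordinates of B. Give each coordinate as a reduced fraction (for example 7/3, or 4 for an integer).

1. B_x = 4  [B = 2·M−A = 2·(17/2, 17)−(13, 15)]
2. B_y = 19  [B = 2·M−A = 2·(17/2, 17)−(13, 15)]
   so B = (4, 19)

B = (4, 19)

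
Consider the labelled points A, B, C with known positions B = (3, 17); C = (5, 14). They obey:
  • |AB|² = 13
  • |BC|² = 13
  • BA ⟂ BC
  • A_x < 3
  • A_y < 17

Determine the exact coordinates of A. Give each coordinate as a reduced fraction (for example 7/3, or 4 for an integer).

1. A_x = 0  [[BA ⟂ BC ⇒ 2x-3y+45=0] ∩ [|A−(3, 17)|²=13]]
2. A_y = 15  [[BA ⟂ BC ⇒ 2x-3y+45=0] ∩ [|A−(3, 17)|²=13]]
   so A = (0, 15)

A = (0, 15)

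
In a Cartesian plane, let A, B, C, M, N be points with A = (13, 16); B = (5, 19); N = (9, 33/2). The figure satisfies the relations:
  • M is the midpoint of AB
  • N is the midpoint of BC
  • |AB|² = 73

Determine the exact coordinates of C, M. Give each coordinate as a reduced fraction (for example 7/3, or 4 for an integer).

1. M_x = 9  [2·M = A+B = (13, 16)+(5, 19)]
2. M_y = 35/2  [2·M = A+B = (13, 16)+(5, 19)]
   so M = (9, 35/2)
3. C_x = 13  [C = 2·N−B = 2·(9, 33/2)−(5, 19)]
4. C_y = 14  [C = 2·N−B = 2·(9, 33/2)−(5, 19)]
   so C = (13, 14)

C = (13, 14)
M = (9, 35/2)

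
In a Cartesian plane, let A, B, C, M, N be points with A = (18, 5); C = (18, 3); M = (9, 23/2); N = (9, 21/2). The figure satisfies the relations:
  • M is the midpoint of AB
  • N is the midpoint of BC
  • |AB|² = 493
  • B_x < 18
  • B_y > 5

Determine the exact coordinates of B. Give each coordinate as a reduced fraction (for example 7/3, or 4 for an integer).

1. B_x = 0  [B = 2·M−A = 2·(9, 23/2)−(18, 5)]
2. B_y = 18  [B = 2·M−A = 2·(9, 23/2)−(18, 5)]
   so B = (0, 18)

B = (0, 18)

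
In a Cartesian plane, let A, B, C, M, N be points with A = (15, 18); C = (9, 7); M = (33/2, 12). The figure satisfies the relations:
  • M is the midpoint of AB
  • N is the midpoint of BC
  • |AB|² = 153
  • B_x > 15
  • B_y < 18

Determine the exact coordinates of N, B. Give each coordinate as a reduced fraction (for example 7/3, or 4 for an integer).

1. B_x = 18  [B = 2·M−A = 2·(33/2, 12)−(15, 18)]
2. B_y = 6  [B = 2·M−A = 2·(33/2, 12)−(15, 18)]
   so B = (18, 6)
3. N_x = 27/2  [2·N = B+C = (18, 6)+(9, 7)]
4. N_y = 13/2  [2·N = B+C = (18, 6)+(9, 7)]
   so N = (27/2, 13/2)

N = (27/2, 13/2)
B = (18, 6)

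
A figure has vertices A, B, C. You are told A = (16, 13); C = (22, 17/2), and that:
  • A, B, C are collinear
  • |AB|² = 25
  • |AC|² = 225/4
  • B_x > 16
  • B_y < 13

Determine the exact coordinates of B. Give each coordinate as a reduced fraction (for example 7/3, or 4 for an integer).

1. B_x = 20  [[A, B, C are collinear ⇒ -9/2x-6y+150=0] ∩ [|B−(16, 13)|²=25]]
2. B_y = 10  [[A, B, C are collinear ⇒ -9/2x-6y+150=0] ∩ [|B−(16, 13)|²=25]]
   so B = (20, 10)

B = (20, 10)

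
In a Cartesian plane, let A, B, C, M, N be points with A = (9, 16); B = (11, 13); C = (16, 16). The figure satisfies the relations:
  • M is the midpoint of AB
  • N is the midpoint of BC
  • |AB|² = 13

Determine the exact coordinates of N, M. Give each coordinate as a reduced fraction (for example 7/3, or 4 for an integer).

N = (27/2, 29/2)
M = (10, 29/2)

1. M_x = 10  [2·M = A+B = (9, 16)+(11, 13)]
2. M_y = 29/2  [2·M = A+B = (9, 16)+(11, 13)]
   so M = (10, 29/2)
3. N_x = 27/2  [2·N = B+C = (11, 13)+(16, 16)]
4. N_y = 29/2  [2·N = B+C = (11, 13)+(16, 16)]
   so N = (27/2, 29/2)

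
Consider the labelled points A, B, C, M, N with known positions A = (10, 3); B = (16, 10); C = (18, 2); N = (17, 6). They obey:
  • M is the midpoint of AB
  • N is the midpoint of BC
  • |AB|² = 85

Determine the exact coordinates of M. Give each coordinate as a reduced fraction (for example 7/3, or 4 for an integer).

1. M_x = 13  [2·M = A+B = (10, 3)+(16, 10)]
2. M_y = 13/2  [2·M = A+B = (10, 3)+(16, 10)]
   so M = (13, 13/2)

M = (13, 13/2)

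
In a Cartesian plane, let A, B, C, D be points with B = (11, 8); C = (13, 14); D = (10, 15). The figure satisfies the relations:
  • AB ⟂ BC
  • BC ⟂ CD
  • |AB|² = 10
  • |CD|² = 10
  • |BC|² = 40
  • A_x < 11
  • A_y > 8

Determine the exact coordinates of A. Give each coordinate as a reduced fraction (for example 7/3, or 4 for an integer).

1. A_x = 8  [[AB ⟂ BC ⇒ -2x-6y+70=0] ∩ [|A−(11, 8)|²=10]]
2. A_y = 9  [[AB ⟂ BC ⇒ -2x-6y+70=0] ∩ [|A−(11, 8)|²=10]]
   so A = (8, 9)

A = (8, 9)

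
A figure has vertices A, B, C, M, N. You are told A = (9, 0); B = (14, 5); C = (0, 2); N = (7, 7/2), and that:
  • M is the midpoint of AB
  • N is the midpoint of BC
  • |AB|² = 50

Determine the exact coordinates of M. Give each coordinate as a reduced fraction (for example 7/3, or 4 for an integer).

M = (23/2, 5/2)

1. M_x = 23/2  [2·M = A+B = (9, 0)+(14, 5)]
2. M_y = 5/2  [2·M = A+B = (9, 0)+(14, 5)]
   so M = (23/2, 5/2)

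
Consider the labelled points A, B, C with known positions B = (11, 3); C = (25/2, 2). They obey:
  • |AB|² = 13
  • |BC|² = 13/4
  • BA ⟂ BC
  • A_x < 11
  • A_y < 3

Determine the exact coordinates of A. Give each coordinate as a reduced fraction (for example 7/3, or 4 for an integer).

A = (9, 0)

1. A_x = 9  [[BA ⟂ BC ⇒ 3/2x-1y-27/2=0] ∩ [|A−(11, 3)|²=13]]
2. A_y = 0  [[BA ⟂ BC ⇒ 3/2x-1y-27/2=0] ∩ [|A−(11, 3)|²=13]]
   so A = (9, 0)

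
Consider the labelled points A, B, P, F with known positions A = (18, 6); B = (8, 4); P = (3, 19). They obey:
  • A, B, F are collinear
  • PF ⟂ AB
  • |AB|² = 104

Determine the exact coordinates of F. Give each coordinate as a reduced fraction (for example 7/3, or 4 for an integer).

1. F_x = 79/13  [[A, B, F are collinear ⇒ 2x-10y+24=0] ∩ [PF ⟂ AB ⇒ -10x-2y+68=0]]
2. F_y = 47/13  [[A, B, F are collinear ⇒ 2x-10y+24=0] ∩ [PF ⟂ AB ⇒ -10x-2y+68=0]]
   so F = (79/13, 47/13)

F = (79/13, 47/13)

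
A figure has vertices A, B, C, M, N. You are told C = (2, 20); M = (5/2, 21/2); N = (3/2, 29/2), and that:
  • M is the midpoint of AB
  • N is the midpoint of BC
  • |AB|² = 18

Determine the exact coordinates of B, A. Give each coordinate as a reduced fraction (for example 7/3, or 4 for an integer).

B = (1, 9)
A = (4, 12)

1. B_x = 1  [B = 2·N−C = 2·(3/2, 29/2)−(2, 20)]
2. B_y = 9  [B = 2·N−C = 2·(3/2, 29/2)−(2, 20)]
   so B = (1, 9)
3. A_x = 4  [A = 2·M−B = 2·(5/2, 21/2)−(1, 9)]
4. A_y = 12  [A = 2·M−B = 2·(5/2, 21/2)−(1, 9)]
   so A = (4, 12)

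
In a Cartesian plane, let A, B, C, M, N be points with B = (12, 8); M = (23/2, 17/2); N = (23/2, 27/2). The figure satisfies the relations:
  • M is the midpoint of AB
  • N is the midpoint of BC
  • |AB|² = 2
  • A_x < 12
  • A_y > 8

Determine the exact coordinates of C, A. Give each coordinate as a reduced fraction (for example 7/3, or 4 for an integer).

C = (11, 19)
A = (11, 9)

1. A_x = 11  [A = 2·M−B = 2·(23/2, 17/2)−(12, 8)]
2. A_y = 9  [A = 2·M−B = 2·(23/2, 17/2)−(12, 8)]
   so A = (11, 9)
3. C_x = 11  [C = 2·N−B = 2·(23/2, 27/2)−(12, 8)]
4. C_y = 19  [C = 2·N−B = 2·(23/2, 27/2)−(12, 8)]
   so C = (11, 19)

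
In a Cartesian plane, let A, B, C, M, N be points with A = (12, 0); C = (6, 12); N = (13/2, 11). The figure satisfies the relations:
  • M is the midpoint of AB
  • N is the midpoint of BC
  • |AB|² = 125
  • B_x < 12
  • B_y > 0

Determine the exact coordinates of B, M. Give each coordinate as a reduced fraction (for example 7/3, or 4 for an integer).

B = (7, 10)
M = (19/2, 5)

1. B_x = 7  [B = 2·N−C = 2·(13/2, 11)−(6, 12)]
2. B_y = 10  [B = 2·N−C = 2·(13/2, 11)−(6, 12)]
   so B = (7, 10)
3. M_x = 19/2  [2·M = A+B = (12, 0)+(7, 10)]
4. M_y = 5  [2·M = A+B = (12, 0)+(7, 10)]
   so M = (19/2, 5)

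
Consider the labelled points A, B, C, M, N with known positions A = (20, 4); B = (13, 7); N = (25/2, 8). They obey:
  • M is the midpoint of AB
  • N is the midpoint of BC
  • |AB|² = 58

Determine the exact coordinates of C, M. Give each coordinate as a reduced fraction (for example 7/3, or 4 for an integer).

C = (12, 9)
M = (33/2, 11/2)

1. M_x = 33/2  [2·M = A+B = (20, 4)+(13, 7)]
2. M_y = 11/2  [2·M = A+B = (20, 4)+(13, 7)]
   so M = (33/2, 11/2)
3. C_x = 12  [C = 2·N−B = 2·(25/2, 8)−(13, 7)]
4. C_y = 9  [C = 2·N−B = 2·(25/2, 8)−(13, 7)]
   so C = (12, 9)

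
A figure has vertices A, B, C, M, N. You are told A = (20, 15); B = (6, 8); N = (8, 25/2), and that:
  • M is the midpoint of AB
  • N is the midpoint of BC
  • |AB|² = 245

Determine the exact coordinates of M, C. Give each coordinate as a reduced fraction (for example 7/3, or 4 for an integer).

1. M_x = 13  [2·M = A+B = (20, 15)+(6, 8)]
2. M_y = 23/2  [2·M = A+B = (20, 15)+(6, 8)]
   so M = (13, 23/2)
3. C_x = 10  [C = 2·N−B = 2·(8, 25/2)−(6, 8)]
4. C_y = 17  [C = 2·N−B = 2·(8, 25/2)−(6, 8)]
   so C = (10, 17)

M = (13, 23/2)
C = (10, 17)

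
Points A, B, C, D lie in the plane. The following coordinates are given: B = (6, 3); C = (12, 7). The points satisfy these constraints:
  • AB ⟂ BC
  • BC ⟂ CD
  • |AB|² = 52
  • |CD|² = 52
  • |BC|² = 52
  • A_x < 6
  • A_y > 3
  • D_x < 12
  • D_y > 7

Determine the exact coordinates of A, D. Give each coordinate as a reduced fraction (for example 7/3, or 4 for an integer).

1. A_x = 2  [[AB ⟂ BC ⇒ -6x-4y+48=0] ∩ [|A−(6, 3)|²=52]]
2. A_y = 9  [[AB ⟂ BC ⇒ -6x-4y+48=0] ∩ [|A−(6, 3)|²=52]]
   so A = (2, 9)
3. D_x = 8  [[BC ⟂ CD ⇒ 6x+4y-100=0] ∩ [|D−(12, 7)|²=52]]
4. D_y = 13  [[BC ⟂ CD ⇒ 6x+4y-100=0] ∩ [|D−(12, 7)|²=52]]
   so D = (8, 13)

A = (2, 9)
D = (8, 13)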